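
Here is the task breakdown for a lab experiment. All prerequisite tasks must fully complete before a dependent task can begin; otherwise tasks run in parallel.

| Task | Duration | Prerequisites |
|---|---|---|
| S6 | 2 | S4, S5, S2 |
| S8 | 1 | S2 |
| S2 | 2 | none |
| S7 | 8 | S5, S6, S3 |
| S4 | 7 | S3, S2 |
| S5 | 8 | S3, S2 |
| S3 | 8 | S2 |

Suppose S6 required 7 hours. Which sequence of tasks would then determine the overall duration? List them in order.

Actual critical path: S2→S3→S5→S6→S7 = 2+8+8+2+8 = 28 ⇒ 28 hours.
S6 is on the critical path; changing it to 7 makes that path 33 hours.
No other chain overtakes it, so the finish is 33 hours.

S2, S3, S5, S6, S7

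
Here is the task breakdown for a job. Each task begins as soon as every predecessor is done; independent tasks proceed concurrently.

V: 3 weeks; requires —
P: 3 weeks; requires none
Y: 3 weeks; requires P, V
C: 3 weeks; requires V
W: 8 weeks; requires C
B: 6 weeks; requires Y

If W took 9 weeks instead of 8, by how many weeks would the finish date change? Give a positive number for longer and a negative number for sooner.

1

The binding path is V→C→W = 3+3+8 = 14; finish at 14 weeks.
Since W is critical, the +1 change carries straight to that chain (now 15 weeks).
No other chain overtakes it, so the finish is 15 weeks.
Change in finish: 15 − 14 = +1 weeks.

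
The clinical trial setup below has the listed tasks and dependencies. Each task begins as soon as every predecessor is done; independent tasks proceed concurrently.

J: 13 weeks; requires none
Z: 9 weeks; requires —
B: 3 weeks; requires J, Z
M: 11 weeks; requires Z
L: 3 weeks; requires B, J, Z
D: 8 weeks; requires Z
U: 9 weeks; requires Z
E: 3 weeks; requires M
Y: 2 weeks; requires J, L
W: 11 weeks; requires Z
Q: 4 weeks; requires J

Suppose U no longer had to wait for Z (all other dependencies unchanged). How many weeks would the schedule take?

23

Original critical path: Z→M→E = 9+11+3 = 23 ⇒ 23 weeks.
Without Z→U, U's earliest start moves from 9 to 0.
The longest chain is now Z→M→E = 9+11+3 = 23, so the schedule takes 23 weeks.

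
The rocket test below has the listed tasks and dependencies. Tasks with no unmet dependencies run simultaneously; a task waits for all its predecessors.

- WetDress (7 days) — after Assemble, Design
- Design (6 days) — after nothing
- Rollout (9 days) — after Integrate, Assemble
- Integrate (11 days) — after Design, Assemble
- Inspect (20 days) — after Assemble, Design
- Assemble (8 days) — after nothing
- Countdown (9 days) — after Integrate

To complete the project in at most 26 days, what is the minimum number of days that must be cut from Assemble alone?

Current finish: 28 days; target: 26.
Assemble is on every critical path, so each day cut from Assemble cuts the finish by one (this holds down to a finish of 26).
Need 28 − 26 = 2 days off Assemble → Assemble becomes 6 days, finish becomes 26.

2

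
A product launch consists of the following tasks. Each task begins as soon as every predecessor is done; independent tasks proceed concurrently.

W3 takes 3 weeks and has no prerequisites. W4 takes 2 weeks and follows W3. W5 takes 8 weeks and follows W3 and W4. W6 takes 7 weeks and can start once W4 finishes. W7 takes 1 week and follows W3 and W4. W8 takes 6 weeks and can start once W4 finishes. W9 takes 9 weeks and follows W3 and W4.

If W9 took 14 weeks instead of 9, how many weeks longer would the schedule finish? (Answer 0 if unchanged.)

The binding path is W3→W4→W9 = 3+2+9 = 14; finish at 14 weeks.
Since W9 is critical, the +5 change carries straight to that chain (now 19 weeks).
That remains the longest chain; total 19 weeks.
Change in finish: 19 − 14 = +5 weeks.

5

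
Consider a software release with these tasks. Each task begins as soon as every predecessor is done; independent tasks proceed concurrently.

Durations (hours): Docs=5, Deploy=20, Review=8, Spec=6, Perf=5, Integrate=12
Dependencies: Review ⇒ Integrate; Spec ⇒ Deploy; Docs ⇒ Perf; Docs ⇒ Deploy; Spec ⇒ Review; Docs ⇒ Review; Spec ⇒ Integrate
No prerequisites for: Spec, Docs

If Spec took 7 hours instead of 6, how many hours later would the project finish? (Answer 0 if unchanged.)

As given, the longest chain is Spec→Review→Integrate = 6+8+12 = 26, so the finish is 26 hours.
Spec lies on that path, so at 7 hours the path becomes 27 hours.
That remains the longest chain; total 27 hours.
Change in finish: 27 − 26 = +1 hours.

1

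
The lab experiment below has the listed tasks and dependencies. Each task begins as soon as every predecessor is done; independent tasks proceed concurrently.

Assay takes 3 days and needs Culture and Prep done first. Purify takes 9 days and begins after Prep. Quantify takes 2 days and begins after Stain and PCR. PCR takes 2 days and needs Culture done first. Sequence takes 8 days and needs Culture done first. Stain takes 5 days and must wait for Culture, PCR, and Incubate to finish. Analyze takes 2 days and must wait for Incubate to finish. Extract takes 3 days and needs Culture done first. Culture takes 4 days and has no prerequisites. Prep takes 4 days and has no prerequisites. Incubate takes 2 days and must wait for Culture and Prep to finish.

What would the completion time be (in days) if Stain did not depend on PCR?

With the dependency in place, Prep→Incubate→Stain→Quantify = 4+2+5+2 = 13 sets the finish at 13 days.
Dropping PCR→Stain doesn't change Stain's earliest start (6); another predecessor still binds.
After: Prep→Incubate→Stain→Quantify = 4+2+5+2 = 13 → 13 days.

13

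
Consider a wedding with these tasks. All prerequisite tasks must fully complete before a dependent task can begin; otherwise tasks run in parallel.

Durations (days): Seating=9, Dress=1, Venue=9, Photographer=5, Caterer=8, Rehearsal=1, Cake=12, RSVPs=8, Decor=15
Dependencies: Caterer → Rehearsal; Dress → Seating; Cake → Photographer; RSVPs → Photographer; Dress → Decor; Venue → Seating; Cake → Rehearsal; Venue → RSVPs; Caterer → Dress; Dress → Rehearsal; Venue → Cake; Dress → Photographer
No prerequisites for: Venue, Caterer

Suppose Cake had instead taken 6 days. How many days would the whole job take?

24

The binding path is Venue→Cake→Photographer = 9+12+5 = 26; finish at 26 days.
Cake lies on that path, so at 6 days the path becomes 20 days.
The binding chain switches to Caterer→Dress→Decor = 8+1+15 = 24; finish 24 days.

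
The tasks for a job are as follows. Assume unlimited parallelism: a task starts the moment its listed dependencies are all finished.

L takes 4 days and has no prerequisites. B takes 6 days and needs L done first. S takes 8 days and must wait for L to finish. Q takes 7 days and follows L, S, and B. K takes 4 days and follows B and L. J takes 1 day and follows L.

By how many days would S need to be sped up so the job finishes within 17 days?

2

Current finish: 19 days; target: 17.
S is on every critical path, so each day cut from S cuts the finish by one (this holds down to a finish of 17).
Need 19 − 17 = 2 days off S → S becomes 6 days, finish becomes 17.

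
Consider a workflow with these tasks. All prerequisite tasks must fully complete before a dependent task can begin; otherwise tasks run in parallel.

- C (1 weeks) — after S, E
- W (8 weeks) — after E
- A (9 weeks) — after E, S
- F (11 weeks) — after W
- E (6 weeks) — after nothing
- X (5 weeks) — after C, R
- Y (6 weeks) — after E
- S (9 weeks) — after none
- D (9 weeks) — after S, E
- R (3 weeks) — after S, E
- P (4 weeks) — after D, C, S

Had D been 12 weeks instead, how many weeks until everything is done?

Actual critical path: E→W→F = 6+8+11 = 25 ⇒ 25 weeks.
D has 3 weeks of float (longest path through it is 22).
New critical path: S→D→P = 9+12+4 = 25 ⇒ 25 weeks.

25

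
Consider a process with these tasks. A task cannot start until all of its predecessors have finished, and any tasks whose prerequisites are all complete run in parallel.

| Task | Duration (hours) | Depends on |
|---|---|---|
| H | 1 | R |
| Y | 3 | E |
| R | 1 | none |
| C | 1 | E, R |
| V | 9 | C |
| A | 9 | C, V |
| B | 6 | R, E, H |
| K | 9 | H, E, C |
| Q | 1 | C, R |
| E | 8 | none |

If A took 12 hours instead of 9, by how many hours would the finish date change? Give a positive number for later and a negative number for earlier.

3

Critical path before the change: E→C→V→A = 8+1+9+9 = 27 giving 27 hours.
Since A is critical, the +3 change carries straight to that chain (now 30 hours).
No other chain overtakes it, so the finish is 30 hours.
Change in finish: 30 − 27 = +3 hours.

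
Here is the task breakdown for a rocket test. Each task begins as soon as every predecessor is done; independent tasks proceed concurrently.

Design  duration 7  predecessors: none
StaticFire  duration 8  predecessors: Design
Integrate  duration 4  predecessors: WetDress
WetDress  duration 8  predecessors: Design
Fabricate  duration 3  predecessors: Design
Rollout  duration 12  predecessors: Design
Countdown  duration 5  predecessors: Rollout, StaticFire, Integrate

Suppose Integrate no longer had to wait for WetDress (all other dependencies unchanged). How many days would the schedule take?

Before: longest chain Design→WetDress→Integrate→Countdown = 7+8+4+5 = 24, finish 24.
Without WetDress→Integrate, Integrate's earliest start moves from 15 to 0.
New critical path: Design→Rollout→Countdown = 7+12+5 = 24 ⇒ 24 days.

24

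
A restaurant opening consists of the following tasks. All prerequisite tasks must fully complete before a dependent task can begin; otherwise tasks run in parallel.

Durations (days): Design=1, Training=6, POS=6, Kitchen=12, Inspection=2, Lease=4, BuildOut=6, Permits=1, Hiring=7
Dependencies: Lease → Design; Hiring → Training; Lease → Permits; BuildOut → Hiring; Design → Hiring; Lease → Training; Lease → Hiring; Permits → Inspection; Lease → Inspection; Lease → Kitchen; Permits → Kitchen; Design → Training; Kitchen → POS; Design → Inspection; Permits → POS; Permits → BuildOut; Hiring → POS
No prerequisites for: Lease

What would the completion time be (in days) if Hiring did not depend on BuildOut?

With the dependency in place, Lease→Permits→BuildOut→Hiring→Training = 4+1+6+7+6 = 24 sets the finish at 24 days.
Without BuildOut→Hiring, Hiring's earliest start moves from 11 to 5.
After: Lease→Permits→Kitchen→POS = 4+1+12+6 = 23 → 23 days.

23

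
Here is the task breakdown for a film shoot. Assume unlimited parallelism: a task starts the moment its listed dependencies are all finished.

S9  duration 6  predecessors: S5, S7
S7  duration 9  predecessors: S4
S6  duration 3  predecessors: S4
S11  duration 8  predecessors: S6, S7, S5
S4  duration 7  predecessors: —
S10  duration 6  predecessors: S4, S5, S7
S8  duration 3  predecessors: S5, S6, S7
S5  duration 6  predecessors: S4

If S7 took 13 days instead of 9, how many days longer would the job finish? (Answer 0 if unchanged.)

The binding path is S4→S7→S11 = 7+9+8 = 24; finish at 24 days.
S7 lies on that path, so at 13 days the path becomes 28 days.
The critical path is still S4→S7→S11; finish is now 28 days.
Change in finish: 28 − 24 = +4 days.

4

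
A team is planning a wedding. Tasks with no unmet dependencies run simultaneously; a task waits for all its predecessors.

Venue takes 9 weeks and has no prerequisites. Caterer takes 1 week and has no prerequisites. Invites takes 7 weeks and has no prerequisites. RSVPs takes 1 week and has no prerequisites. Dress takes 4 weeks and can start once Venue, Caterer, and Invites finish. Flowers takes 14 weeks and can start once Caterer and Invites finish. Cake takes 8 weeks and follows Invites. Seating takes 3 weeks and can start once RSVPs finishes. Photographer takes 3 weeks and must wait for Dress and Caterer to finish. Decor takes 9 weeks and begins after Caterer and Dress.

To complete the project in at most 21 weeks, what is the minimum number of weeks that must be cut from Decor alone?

1

Current finish: 22 weeks; target: 21.
Decor is on every critical path, so each week cut from Decor cuts the finish by one (this holds down to a finish of 21).
Need 22 − 21 = 1 week off Decor → Decor becomes 8 weeks, finish becomes 21.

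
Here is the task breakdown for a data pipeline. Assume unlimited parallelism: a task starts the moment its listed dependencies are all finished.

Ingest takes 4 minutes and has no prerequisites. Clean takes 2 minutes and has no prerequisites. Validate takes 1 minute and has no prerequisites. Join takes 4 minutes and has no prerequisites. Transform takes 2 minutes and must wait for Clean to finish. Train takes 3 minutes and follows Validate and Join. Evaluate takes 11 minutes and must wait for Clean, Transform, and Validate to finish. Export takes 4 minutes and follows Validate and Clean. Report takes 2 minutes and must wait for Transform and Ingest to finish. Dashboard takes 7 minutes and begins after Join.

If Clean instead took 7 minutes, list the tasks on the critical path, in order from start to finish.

Clean, Transform, Evaluate

The binding path is Clean→Transform→Evaluate = 2+2+11 = 15; finish at 15 minutes.
Since Clean is critical, the +5 change carries straight to that chain (now 20 minutes).
The critical path is still Clean→Transform→Evaluate; finish is now 20 minutes.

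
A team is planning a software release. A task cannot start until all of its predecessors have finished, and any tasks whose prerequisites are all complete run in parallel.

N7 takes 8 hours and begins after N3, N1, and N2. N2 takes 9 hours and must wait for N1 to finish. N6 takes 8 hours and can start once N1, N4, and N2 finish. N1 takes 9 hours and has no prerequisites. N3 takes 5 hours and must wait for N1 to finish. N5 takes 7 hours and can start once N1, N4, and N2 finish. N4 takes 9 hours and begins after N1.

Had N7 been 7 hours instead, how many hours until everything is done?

As given, the longest chain is N1→N2→N7 = 9+9+8 = 26, so the finish is 26 hours.
Since N7 is critical, the -1 change carries straight to that chain (now 25 hours).
New critical path: N1→N2→N6 = 9+9+8 = 26 ⇒ 26 hours.

26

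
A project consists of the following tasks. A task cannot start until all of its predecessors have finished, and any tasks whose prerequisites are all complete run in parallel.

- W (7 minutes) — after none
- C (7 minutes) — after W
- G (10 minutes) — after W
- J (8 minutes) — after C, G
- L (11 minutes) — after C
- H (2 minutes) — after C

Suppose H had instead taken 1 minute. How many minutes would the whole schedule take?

25

As given, the longest chain is W→C→L = 7+7+11 = 25, so the finish is 25 minutes.
H is off the critical path — its longest chain is 16 minutes, giving 9 of slack.
No other chain overtakes it, so the finish is 25 minutes.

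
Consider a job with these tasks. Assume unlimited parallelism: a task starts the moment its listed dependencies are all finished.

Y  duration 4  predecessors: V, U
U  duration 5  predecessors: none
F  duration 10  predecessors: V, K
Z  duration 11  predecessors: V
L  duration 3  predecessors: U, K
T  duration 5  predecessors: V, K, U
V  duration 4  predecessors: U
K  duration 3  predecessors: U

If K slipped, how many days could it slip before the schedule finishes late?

2

The longest chain is U→V→Z = 5+4+11 = 20; overall finish 20 days.
Longest path through K: 18 days (earliest finish 8, latest finish 10).
Float = 20 − 18 = 2.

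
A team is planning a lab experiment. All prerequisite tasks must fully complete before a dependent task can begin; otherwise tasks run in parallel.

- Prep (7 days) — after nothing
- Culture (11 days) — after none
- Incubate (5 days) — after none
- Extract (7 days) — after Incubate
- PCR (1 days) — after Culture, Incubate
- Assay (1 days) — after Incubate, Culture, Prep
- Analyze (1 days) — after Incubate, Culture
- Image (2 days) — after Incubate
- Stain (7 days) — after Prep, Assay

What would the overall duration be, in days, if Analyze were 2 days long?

The binding path is Culture→Assay→Stain = 11+1+7 = 19; finish at 19 days.
Analyze is off the critical path — its longest chain is 12 days, giving 7 of slack.
The critical path is still Culture→Assay→Stain; finish is now 19 days.

19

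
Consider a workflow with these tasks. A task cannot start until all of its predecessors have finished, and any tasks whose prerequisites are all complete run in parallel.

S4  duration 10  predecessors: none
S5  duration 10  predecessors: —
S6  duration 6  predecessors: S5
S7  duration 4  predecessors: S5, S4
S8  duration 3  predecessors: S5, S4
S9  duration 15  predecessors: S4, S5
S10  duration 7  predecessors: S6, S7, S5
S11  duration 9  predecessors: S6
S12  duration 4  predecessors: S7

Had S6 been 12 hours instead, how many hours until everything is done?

31

Critical path before the change: S5→S6→S11 = 10+6+9 = 25 giving 25 hours.
S6 lies on that path, so at 12 hours the path becomes 31 hours.
The critical path is still S5→S6→S11; finish is now 31 hours.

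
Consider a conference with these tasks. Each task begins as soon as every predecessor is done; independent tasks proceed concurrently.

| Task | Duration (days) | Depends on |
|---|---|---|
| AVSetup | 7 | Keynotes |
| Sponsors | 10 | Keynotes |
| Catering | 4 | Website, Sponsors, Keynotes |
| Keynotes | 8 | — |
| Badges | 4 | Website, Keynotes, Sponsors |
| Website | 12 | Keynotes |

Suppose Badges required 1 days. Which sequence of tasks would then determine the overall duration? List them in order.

Baseline: Keynotes→Website→Badges = 8+12+4 = 24 → 24 days.
Badges lies on that path, so at 1 day the path becomes 21 days.
The binding chain switches to Keynotes→Website→Catering = 8+12+4 = 24; finish 24 days.

Keynotes, Website, Catering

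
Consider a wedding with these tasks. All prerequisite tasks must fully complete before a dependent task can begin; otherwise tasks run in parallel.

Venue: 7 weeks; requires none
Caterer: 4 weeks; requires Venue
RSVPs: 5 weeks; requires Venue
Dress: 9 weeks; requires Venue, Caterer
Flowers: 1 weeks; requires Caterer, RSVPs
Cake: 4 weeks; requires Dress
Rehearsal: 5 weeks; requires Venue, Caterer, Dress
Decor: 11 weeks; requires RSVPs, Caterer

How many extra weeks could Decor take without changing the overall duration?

Venue→Caterer→Dress→Rehearsal = 7+4+9+5 = 25 sets the makespan at 25 weeks.
Longest path through Decor: 23 weeks (earliest finish 23, latest finish 25).
So Decor can slip 25 − 23 = 2 weeks.

2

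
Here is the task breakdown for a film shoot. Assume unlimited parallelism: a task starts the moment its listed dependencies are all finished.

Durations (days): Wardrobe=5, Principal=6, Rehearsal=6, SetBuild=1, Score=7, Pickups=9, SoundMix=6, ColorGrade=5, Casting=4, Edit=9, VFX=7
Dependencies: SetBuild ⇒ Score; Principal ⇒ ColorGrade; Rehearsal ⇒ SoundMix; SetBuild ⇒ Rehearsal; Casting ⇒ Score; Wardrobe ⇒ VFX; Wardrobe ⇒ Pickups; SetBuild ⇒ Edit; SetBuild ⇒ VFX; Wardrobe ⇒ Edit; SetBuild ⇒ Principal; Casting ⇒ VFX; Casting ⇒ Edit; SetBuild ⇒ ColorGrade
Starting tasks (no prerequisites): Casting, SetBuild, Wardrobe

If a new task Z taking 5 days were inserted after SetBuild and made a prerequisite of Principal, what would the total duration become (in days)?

17

Originally the project takes 14 days.
With Z inserted, Principal now waits for max(SetBuild, Z).
New critical path: SetBuild→Z→Principal→ColorGrade = 1+5+6+5 = 17 ⇒ 17 days.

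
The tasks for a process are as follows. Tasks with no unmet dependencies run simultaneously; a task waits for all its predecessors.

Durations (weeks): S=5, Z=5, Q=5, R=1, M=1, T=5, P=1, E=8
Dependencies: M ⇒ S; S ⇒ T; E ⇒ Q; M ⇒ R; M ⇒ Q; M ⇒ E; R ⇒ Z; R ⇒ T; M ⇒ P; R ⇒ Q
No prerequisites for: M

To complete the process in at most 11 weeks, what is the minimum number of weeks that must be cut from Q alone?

Current finish: 14 weeks; target: 11.
Q is on every critical path, so each week cut from Q cuts the finish by one (this holds down to a finish of 11).
Need 14 − 11 = 3 weeks off Q → Q becomes 2 weeks, finish becomes 11.

3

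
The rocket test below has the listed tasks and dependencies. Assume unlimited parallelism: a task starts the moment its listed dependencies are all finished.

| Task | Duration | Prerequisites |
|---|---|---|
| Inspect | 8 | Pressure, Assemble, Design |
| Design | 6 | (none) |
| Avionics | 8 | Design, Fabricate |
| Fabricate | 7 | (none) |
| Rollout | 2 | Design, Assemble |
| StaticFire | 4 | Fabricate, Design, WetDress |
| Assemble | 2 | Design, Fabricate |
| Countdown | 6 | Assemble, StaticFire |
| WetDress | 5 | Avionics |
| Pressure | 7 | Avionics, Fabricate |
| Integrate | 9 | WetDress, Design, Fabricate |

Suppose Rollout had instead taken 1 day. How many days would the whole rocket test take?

30

Critical path before the change: Fabricate→Avionics→Pressure→Inspect = 7+8+7+8 = 30 giving 30 days.
Rollout is off the critical path — its longest chain is 11 days, giving 19 of slack.
No other chain overtakes it, so the finish is 30 days.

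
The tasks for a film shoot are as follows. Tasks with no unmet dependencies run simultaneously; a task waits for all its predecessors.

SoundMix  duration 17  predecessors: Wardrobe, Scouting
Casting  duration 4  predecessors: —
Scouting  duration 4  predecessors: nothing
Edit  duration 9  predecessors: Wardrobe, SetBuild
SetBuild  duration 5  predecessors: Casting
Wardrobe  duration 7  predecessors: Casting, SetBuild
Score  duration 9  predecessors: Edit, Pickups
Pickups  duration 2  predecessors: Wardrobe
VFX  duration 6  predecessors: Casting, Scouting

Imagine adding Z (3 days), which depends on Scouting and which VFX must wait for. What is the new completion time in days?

Originally the plan takes 34 days.
With Z inserted, VFX now waits for max(Casting, Scouting, Z).
New critical path: Casting→SetBuild→Wardrobe→Edit→Score = 4+5+7+9+9 = 34 ⇒ 34 days.

34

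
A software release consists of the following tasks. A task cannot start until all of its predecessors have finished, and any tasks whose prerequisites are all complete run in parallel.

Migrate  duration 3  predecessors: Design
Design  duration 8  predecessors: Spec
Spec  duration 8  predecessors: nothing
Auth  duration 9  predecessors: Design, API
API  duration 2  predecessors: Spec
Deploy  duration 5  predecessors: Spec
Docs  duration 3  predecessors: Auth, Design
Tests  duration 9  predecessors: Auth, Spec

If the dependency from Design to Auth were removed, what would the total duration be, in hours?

28

Before: longest chain Spec→Design→Auth→Tests = 8+8+9+9 = 34, finish 34.
Without Design→Auth, Auth's earliest start moves from 16 to 10.
After: Spec→API→Auth→Tests = 8+2+9+9 = 28 → 28 hours.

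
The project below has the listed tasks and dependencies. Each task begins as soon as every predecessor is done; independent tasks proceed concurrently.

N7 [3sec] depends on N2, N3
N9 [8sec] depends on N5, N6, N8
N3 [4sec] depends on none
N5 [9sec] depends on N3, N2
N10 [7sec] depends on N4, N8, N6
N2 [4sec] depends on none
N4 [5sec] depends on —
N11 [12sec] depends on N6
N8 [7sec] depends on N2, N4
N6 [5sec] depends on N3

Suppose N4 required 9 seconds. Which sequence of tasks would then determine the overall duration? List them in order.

Critical path before the change: N2→N5→N9 = 4+9+8 = 21 giving 21 seconds.
N4 is off the critical path — its longest chain is 20 seconds, giving 1 of slack.
New critical path: N4→N8→N9 = 9+7+8 = 24 ⇒ 24 seconds.

N4, N8, N9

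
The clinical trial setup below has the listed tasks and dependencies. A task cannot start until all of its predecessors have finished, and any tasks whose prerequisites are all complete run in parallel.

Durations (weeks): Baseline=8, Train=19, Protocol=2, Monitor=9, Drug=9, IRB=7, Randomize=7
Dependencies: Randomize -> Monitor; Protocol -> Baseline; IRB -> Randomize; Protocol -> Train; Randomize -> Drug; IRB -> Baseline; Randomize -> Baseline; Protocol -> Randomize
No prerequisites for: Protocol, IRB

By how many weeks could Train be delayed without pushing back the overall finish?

2

IRB→Randomize→Drug = 7+7+9 = 23 sets the makespan at 23 weeks.
Longest path through Train: 21 weeks (earliest finish 21, latest finish 23).
So Train can slip 23 − 21 = 2 weeks.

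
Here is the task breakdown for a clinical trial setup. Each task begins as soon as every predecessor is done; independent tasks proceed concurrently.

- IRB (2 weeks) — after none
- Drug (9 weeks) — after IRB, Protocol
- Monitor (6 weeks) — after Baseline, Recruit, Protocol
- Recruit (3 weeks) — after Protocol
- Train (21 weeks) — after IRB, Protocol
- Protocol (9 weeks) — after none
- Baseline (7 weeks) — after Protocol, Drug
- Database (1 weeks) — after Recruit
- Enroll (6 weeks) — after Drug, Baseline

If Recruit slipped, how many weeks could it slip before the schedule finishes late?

Critical path: Protocol→Drug→Baseline→Enroll = 9+9+7+6 = 31, so the finish is 31 weeks.
Longest path through Recruit: 18 weeks (earliest finish 12, latest finish 25).
Float = 31 − 18 = 13.

13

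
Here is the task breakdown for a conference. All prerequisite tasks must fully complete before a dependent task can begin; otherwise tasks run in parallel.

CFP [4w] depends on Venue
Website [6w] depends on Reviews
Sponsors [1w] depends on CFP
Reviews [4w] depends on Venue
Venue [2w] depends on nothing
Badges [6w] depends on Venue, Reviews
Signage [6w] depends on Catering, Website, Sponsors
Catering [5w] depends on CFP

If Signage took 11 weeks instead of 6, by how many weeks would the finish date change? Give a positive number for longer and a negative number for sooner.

5

Actual critical path: Venue→Reviews→Website→Signage = 2+4+6+6 = 18 ⇒ 18 weeks.
Signage is on the critical path; changing it to 11 makes that path 23 weeks.
No other chain overtakes it, so the finish is 23 weeks.
Change in finish: 23 − 18 = +5 weeks.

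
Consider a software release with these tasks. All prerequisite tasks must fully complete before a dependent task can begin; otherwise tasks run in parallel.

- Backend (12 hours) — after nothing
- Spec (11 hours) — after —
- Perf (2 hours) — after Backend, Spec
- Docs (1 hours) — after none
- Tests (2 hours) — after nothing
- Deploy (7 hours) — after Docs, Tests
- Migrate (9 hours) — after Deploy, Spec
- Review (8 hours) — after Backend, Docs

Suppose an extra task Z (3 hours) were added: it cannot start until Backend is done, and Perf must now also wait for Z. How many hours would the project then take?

Originally the project takes 20 hours.
With Z inserted, Perf now waits for max(Backend, Spec, Z).
New critical path: Spec→Migrate = 11+9 = 20 ⇒ 20 hours.

20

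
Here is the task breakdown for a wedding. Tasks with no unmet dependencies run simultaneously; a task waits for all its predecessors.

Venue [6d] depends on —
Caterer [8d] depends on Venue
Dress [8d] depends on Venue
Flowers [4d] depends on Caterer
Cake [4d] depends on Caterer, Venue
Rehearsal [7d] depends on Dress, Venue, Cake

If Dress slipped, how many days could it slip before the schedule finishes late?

4

Critical path: Venue→Caterer→Cake→Rehearsal = 6+8+4+7 = 25, so the finish is 25 days.
Dress finishes as early as 14 and must finish by 18.
Slack of Dress = 10 − 6 = 4 days.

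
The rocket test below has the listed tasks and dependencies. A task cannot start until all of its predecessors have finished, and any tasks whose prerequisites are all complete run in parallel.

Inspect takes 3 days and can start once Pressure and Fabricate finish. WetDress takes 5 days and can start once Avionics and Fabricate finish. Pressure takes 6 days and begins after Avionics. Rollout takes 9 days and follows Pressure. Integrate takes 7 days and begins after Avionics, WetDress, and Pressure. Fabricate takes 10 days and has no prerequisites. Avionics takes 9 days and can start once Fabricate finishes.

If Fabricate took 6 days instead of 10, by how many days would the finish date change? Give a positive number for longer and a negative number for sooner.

-4

The binding path is Fabricate→Avionics→Pressure→Rollout = 10+9+6+9 = 34; finish at 34 days.
Fabricate is on the critical path; changing it to 6 makes that path 30 days.
The critical path is still Fabricate→Avionics→Pressure→Rollout; finish is now 30 days.
Change in finish: 30 − 34 = -4 days.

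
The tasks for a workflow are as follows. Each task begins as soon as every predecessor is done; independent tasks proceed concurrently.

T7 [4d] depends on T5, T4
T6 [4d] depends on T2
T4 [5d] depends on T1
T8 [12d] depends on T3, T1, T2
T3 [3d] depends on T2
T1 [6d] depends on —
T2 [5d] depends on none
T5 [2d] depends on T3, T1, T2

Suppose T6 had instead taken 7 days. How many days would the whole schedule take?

20

The binding path is T2→T3→T8 = 5+3+12 = 20; finish at 20 days.
The longest path through T6 is only 9 days, so T6 has float 11.
The critical path is still T2→T3→T8; finish is now 20 days.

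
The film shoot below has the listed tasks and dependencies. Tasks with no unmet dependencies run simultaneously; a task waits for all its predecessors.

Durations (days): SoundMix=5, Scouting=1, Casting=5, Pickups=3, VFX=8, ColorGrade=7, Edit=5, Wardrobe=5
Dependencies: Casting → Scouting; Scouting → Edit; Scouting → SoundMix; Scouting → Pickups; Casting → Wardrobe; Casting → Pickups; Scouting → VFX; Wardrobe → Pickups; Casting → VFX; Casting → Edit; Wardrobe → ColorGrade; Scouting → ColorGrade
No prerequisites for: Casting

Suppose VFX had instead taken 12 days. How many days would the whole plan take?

18

Actual critical path: Casting→Wardrobe→ColorGrade = 5+5+7 = 17 ⇒ 17 days.
VFX is off the critical path — its longest chain is 14 days, giving 3 of slack.
Now Casting→Scouting→VFX = 5+1+12 = 18 is longest, so the finish becomes 18 days.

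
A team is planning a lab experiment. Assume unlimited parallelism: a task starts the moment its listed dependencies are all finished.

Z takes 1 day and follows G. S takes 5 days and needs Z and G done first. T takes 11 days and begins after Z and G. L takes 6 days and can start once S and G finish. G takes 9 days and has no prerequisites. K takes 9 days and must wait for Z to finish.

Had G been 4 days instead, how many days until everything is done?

16

Critical path before the change: G→Z→S→L = 9+1+5+6 = 21 giving 21 days.
G is on the critical path; changing it to 4 makes that path 16 days.
No other chain overtakes it, so the finish is 16 days.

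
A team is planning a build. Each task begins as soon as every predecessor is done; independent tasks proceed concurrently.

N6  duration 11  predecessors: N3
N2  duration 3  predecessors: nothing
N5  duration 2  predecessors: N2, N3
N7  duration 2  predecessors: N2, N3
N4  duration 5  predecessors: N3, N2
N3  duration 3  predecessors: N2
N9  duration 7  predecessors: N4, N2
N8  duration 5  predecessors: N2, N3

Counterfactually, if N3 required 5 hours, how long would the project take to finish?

Actual critical path: N2→N3→N4→N9 = 3+3+5+7 = 18 ⇒ 18 hours.
Since N3 is critical, the +2 change carries straight to that chain (now 20 hours).
The critical path is still N2→N3→N4→N9; finish is now 20 hours.

20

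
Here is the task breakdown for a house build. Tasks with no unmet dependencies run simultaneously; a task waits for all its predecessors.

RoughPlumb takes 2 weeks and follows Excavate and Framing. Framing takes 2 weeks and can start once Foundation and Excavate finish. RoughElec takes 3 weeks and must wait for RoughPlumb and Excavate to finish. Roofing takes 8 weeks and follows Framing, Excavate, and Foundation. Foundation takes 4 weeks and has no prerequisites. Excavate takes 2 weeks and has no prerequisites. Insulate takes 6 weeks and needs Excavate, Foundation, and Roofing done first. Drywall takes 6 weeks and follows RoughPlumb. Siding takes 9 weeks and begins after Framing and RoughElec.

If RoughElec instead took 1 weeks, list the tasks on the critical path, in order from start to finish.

Foundation, Framing, Roofing, Insulate

The binding path is Foundation→Framing→RoughPlumb→RoughElec→Siding = 4+2+2+3+9 = 20; finish at 20 weeks.
RoughElec lies on that path, so at 1 week the path becomes 18 weeks.
New critical path: Foundation→Framing→Roofing→Insulate = 4+2+8+6 = 20 ⇒ 20 weeks.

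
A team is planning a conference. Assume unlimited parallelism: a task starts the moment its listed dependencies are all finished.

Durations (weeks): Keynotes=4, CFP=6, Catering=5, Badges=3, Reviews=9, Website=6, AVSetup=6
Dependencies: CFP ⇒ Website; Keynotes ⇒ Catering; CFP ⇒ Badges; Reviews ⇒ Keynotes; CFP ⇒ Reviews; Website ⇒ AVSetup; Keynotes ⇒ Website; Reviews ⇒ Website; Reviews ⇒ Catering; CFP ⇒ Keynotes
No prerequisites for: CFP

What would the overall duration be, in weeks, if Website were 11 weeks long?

Critical path before the change: CFP→Reviews→Keynotes→Website→AVSetup = 6+9+4+6+6 = 31 giving 31 weeks.
Website lies on that path, so at 11 weeks the path becomes 36 weeks.
The critical path is still CFP→Reviews→Keynotes→Website→AVSetup; finish is now 36 weeks.

36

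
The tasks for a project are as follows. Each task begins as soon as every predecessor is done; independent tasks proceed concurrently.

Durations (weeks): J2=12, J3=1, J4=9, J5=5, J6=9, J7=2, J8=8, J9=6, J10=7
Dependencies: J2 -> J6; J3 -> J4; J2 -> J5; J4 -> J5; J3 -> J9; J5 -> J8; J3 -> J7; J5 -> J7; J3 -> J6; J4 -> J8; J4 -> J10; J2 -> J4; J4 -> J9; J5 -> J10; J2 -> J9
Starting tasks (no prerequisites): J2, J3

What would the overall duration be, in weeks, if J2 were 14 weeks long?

36

As given, the longest chain is J2→J4→J5→J8 = 12+9+5+8 = 34, so the finish is 34 weeks.
Since J2 is critical, the +2 change carries straight to that chain (now 36 weeks).
That remains the longest chain; total 36 weeks.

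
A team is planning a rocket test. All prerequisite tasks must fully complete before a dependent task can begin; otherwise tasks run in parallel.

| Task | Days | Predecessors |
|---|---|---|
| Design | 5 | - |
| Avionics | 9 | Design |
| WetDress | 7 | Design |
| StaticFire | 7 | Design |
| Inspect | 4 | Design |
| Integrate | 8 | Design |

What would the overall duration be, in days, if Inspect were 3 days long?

14

The binding path is Design→Avionics = 5+9 = 14; finish at 14 days.
The longest path through Inspect is only 9 days, so Inspect has float 5.
No other chain overtakes it, so the finish is 14 days.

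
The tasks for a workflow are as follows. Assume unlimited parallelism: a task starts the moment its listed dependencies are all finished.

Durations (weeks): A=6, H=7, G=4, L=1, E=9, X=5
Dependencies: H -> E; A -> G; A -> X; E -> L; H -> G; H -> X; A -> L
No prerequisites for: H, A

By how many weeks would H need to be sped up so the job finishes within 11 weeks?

Current finish: 17 weeks; target: 11.
H is on every critical path, so each week cut from H cuts the finish by one (this holds down to a finish of 11).
Need 17 − 11 = 6 weeks off H → H becomes 1 week, finish becomes 11.

6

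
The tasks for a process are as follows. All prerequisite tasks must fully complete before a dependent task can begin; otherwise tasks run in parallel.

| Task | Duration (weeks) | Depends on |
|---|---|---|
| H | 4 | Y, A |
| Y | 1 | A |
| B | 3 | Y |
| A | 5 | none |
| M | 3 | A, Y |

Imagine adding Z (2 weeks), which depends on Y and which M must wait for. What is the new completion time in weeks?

Originally the project takes 10 weeks.
With Z inserted, M now waits for max(A, Y, Z).
New critical path: A→Y→Z→M = 5+1+2+3 = 11 ⇒ 11 weeks.

11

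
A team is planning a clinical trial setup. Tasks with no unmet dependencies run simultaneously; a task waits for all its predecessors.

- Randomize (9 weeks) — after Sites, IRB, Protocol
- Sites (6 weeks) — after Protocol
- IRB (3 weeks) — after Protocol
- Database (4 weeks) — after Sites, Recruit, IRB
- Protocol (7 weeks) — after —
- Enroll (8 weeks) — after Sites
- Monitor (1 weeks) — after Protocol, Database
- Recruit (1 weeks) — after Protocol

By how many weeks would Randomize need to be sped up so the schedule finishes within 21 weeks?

1

Current finish: 22 weeks; target: 21.
Randomize is on every critical path, so each week cut from Randomize cuts the finish by one (this holds down to a finish of 21).
Need 22 − 21 = 1 week off Randomize → Randomize becomes 8 weeks, finish becomes 21.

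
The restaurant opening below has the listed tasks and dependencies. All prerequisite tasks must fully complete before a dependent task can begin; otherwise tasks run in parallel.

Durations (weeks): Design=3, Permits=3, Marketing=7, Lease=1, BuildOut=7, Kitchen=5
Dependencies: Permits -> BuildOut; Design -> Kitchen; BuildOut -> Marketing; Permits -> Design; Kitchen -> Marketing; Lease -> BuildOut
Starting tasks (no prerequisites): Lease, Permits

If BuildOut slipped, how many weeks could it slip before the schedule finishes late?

Critical path: Permits→Design→Kitchen→Marketing = 3+3+5+7 = 18, so the finish is 18 weeks.
Longest path through BuildOut: 17 weeks (earliest finish 10, latest finish 11).
Slack of BuildOut = 4 − 3 = 1 week.

1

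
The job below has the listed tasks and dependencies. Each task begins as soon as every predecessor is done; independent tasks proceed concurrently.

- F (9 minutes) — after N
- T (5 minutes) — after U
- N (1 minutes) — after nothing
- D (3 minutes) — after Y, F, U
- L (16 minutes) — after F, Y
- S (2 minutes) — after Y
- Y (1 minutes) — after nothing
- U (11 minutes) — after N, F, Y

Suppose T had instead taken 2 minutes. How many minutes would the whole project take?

Critical path before the change: N→F→U→T = 1+9+11+5 = 26 giving 26 minutes.
T lies on that path, so at 2 minutes the path becomes 23 minutes.
New critical path: N→F→L = 1+9+16 = 26 ⇒ 26 minutes.

26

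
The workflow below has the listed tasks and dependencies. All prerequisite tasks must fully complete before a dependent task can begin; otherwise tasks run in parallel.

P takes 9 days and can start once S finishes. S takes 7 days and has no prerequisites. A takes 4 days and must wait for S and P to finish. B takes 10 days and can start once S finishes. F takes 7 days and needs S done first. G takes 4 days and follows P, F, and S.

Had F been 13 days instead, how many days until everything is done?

24

Actual critical path: S→P→A = 7+9+4 = 20 ⇒ 20 days.
F has 2 days of float (longest path through it is 18).
New critical path: S→F→G = 7+13+4 = 24 ⇒ 24 days.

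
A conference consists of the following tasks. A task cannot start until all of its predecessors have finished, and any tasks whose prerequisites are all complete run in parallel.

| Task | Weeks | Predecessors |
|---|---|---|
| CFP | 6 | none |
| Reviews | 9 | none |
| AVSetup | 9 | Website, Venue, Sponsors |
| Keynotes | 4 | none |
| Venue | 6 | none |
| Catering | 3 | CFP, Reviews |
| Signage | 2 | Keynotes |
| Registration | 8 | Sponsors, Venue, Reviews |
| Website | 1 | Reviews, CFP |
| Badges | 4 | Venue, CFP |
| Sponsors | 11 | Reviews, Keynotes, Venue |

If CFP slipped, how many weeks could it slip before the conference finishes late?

Critical path: Reviews→Sponsors→AVSetup = 9+11+9 = 29, so the finish is 29 weeks.
CFP finishes as early as 6 and must finish by 19.
Float = 29 − 16 = 13.

13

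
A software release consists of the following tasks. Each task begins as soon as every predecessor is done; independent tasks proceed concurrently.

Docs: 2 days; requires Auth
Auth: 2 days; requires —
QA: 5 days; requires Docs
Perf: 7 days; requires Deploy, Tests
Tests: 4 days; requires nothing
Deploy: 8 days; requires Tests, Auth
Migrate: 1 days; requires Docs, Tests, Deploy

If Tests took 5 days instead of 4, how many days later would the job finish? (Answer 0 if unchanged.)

The binding path is Tests→Deploy→Perf = 4+8+7 = 19; finish at 19 days.
Since Tests is critical, the +1 change carries straight to that chain (now 20 days).
That remains the longest chain; total 20 days.
Change in finish: 20 − 19 = +1 days.

1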